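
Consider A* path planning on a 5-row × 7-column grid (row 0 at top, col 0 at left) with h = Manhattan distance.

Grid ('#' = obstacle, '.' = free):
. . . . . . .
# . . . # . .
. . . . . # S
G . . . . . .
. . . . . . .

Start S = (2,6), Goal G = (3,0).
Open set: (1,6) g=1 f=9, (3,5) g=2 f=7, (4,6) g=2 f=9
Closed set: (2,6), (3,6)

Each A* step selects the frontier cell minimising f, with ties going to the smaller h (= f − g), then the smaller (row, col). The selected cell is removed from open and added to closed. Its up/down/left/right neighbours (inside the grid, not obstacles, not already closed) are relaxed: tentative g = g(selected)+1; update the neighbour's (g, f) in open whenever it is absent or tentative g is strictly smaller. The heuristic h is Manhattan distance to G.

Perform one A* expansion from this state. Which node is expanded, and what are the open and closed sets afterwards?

expanded=(3,5); open=[(1,6) g=1 f=9, (3,4) g=3 f=7, (4,5) g=3 f=9, (4,6) g=2 f=9]; closed=[(2,6), (3,5), (3,6)]

step 1: expand (3,5) (f=7, h=5) → closed; open now [(1,6) g=1 f=9, (3,4) g=3 f=7, (4,5) g=3 f=9, (4,6) g=2 f=9]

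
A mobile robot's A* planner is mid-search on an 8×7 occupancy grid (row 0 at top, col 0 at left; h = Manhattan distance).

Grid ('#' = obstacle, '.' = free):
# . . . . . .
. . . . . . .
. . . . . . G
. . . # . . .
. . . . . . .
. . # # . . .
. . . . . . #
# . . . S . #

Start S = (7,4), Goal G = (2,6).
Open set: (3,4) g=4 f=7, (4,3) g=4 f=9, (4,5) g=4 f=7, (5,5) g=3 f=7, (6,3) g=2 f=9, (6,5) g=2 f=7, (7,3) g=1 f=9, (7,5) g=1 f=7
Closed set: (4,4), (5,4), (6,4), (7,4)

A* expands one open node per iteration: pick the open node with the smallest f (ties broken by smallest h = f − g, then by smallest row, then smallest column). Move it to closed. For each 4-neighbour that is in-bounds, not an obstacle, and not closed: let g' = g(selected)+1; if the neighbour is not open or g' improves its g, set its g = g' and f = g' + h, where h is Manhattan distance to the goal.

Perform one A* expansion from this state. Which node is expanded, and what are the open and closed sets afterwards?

expanded=(3,4); open=[(2,4) g=5 f=7, (3,5) g=5 f=7, (4,3) g=4 f=9, (4,5) g=4 f=7, (5,5) g=3 f=7, (6,3) g=2 f=9, (6,5) g=2 f=7, (7,3) g=1 f=9, (7,5) g=1 f=7]; closed=[(3,4), (4,4), (5,4), (6,4), (7,4)]

step 1: expand (3,4) (f=7, h=3) → closed; open now [(2,4) g=5 f=7, (3,5) g=5 f=7, (4,3) g=4 f=9, (4,5) g=4 f=7, (5,5) g=3 f=7, (6,3) g=2 f=9, (6,5) g=2 f=7, (7,3) g=1 f=9, (7,5) g=1 f=7]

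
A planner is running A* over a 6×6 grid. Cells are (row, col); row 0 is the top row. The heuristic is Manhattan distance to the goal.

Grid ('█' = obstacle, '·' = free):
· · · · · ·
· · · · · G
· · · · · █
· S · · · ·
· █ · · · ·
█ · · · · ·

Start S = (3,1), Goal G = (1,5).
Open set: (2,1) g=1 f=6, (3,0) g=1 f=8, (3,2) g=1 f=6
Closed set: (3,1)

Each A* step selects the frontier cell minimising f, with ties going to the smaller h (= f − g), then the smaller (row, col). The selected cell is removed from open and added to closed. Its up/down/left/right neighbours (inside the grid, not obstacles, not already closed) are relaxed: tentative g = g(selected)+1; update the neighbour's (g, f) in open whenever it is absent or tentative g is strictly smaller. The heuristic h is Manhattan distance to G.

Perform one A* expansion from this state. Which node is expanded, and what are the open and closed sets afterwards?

step 1: expand (2,1) (f=6, h=5) → closed; open now [(1,1) g=2 f=6, (2,0) g=2 f=8, (2,2) g=2 f=6, (3,0) g=1 f=8, (3,2) g=1 f=6]

expanded=(2,1); open=[(1,1) g=2 f=6, (2,0) g=2 f=8, (2,2) g=2 f=6, (3,0) g=1 f=8, (3,2) g=1 f=6]; closed=[(2,1), (3,1)]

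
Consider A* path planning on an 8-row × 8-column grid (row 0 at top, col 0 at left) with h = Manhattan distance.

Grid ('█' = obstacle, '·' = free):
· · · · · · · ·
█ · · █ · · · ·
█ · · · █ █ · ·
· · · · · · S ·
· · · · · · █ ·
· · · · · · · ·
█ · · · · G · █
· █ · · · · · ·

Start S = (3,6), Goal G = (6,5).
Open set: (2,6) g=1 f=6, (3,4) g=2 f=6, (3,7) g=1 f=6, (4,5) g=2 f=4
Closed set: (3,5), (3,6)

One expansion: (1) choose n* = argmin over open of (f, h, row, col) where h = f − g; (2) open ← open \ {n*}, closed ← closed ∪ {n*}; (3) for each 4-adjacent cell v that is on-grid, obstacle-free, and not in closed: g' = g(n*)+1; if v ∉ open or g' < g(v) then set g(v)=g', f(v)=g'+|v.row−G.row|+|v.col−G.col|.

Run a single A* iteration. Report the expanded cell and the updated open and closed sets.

step 1: expand (4,5) (f=4, h=2) → closed; open now [(2,6) g=1 f=6, (3,4) g=2 f=6, (3,7) g=1 f=6, (4,4) g=3 f=6, (5,5) g=3 f=4]

expanded=(4,5); open=[(2,6) g=1 f=6, (3,4) g=2 f=6, (3,7) g=1 f=6, (4,4) g=3 f=6, (5,5) g=3 f=4]; closed=[(3,5), (3,6), (4,5)]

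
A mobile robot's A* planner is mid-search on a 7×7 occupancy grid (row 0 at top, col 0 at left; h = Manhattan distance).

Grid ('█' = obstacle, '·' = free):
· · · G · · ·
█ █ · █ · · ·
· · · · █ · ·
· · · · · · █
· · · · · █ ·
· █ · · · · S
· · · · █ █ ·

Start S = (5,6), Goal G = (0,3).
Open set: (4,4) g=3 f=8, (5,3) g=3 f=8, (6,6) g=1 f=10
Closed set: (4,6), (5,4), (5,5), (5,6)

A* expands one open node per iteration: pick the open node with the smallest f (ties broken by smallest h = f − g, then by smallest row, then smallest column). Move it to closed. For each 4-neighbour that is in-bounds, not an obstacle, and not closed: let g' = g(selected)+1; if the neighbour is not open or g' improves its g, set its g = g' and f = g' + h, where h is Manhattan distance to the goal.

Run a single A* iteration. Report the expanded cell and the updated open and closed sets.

step 1: expand (4,4) (f=8, h=5) → closed; open now [(3,4) g=4 f=8, (4,3) g=4 f=8, (5,3) g=3 f=8, (6,6) g=1 f=10]

expanded=(4,4); open=[(3,4) g=4 f=8, (4,3) g=4 f=8, (5,3) g=3 f=8, (6,6) g=1 f=10]; closed=[(4,4), (4,6), (5,4), (5,5), (5,6)]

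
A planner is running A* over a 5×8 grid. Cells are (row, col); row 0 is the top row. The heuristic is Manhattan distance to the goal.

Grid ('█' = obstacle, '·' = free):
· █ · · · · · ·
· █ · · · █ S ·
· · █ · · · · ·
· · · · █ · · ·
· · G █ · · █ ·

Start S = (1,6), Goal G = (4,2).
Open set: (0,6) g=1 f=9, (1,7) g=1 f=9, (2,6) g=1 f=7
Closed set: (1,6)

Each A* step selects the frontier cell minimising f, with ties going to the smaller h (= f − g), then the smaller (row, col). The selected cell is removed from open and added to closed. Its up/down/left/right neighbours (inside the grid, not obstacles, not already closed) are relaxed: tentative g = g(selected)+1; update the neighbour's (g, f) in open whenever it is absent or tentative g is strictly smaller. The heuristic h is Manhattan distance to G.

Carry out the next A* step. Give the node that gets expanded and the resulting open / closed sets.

expanded=(2,6); open=[(0,6) g=1 f=9, (1,7) g=1 f=9, (2,5) g=2 f=7, (2,7) g=2 f=9, (3,6) g=2 f=7]; closed=[(1,6), (2,6)]

step 1: expand (2,6) (f=7, h=6) → closed; open now [(0,6) g=1 f=9, (1,7) g=1 f=9, (2,5) g=2 f=7, (2,7) g=2 f=9, (3,6) g=2 f=7]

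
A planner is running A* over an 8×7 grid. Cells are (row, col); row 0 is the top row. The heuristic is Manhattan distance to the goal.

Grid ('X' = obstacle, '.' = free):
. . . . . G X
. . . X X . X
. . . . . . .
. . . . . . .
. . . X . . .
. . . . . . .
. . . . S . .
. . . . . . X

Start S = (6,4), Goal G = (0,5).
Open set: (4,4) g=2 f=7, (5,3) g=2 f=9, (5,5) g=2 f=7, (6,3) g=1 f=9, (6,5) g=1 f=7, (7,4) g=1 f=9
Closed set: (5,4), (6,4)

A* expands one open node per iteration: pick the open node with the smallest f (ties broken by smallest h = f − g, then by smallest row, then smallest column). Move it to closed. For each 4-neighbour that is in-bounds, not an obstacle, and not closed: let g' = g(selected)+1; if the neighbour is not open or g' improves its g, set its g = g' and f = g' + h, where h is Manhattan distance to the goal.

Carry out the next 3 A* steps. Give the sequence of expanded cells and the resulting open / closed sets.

step 1: expand (4,4) (f=7, h=5) → closed; open now [(3,4) g=3 f=7, (4,5) g=3 f=7, (5,3) g=2 f=9, (5,5) g=2 f=7, (6,3) g=1 f=9, (6,5) g=1 f=7, (7,4) g=1 f=9]
step 2: expand (3,4) (f=7, h=4) → closed; open now [(2,4) g=4 f=7, (3,3) g=4 f=9, (3,5) g=4 f=7, (4,5) g=3 f=7, (5,3) g=2 f=9, (5,5) g=2 f=7, (6,3) g=1 f=9, (6,5) g=1 f=7, (7,4) g=1 f=9]
step 3: expand (2,4) (f=7, h=3) → closed; open now [(2,3) g=5 f=9, (2,5) g=5 f=7, (3,3) g=4 f=9, (3,5) g=4 f=7, (4,5) g=3 f=7, (5,3) g=2 f=9, (5,5) g=2 f=7, (6,3) g=1 f=9, (6,5) g=1 f=7, (7,4) g=1 f=9]

order=[(4,4) → (3,4) → (2,4)]; open=[(2,3) g=5 f=9, (2,5) g=5 f=7, (3,3) g=4 f=9, (3,5) g=4 f=7, (4,5) g=3 f=7, (5,3) g=2 f=9, (5,5) g=2 f=7, (6,3) g=1 f=9, (6,5) g=1 f=7, (7,4) g=1 f=9]; closed=[(2,4), (3,4), (4,4), (5,4), (6,4)]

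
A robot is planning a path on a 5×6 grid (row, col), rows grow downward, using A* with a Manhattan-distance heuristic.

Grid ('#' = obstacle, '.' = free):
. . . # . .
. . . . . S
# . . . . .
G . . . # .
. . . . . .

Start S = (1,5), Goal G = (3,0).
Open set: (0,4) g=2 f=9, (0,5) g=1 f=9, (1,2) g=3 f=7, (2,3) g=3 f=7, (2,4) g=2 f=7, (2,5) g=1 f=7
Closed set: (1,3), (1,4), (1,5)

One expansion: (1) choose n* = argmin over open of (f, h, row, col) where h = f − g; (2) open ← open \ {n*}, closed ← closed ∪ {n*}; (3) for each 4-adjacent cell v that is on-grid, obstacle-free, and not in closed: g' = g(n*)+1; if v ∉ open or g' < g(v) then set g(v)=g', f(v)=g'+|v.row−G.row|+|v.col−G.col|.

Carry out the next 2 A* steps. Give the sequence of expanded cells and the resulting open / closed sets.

order=[(1,2) → (1,1)]; open=[(0,1) g=5 f=9, (0,2) g=4 f=9, (0,4) g=2 f=9, (0,5) g=1 f=9, (1,0) g=5 f=7, (2,1) g=5 f=7, (2,2) g=4 f=7, (2,3) g=3 f=7, (2,4) g=2 f=7, (2,5) g=1 f=7]; closed=[(1,1), (1,2), (1,3), (1,4), (1,5)]

step 1: expand (1,2) (f=7, h=4) → closed; open now [(0,2) g=4 f=9, (0,4) g=2 f=9, (0,5) g=1 f=9, (1,1) g=4 f=7, (2,2) g=4 f=7, (2,3) g=3 f=7, (2,4) g=2 f=7, (2,5) g=1 f=7]
step 2: expand (1,1) (f=7, h=3) → closed; open now [(0,1) g=5 f=9, (0,2) g=4 f=9, (0,4) g=2 f=9, (0,5) g=1 f=9, (1,0) g=5 f=7, (2,1) g=5 f=7, (2,2) g=4 f=7, (2,3) g=3 f=7, (2,4) g=2 f=7, (2,5) g=1 f=7]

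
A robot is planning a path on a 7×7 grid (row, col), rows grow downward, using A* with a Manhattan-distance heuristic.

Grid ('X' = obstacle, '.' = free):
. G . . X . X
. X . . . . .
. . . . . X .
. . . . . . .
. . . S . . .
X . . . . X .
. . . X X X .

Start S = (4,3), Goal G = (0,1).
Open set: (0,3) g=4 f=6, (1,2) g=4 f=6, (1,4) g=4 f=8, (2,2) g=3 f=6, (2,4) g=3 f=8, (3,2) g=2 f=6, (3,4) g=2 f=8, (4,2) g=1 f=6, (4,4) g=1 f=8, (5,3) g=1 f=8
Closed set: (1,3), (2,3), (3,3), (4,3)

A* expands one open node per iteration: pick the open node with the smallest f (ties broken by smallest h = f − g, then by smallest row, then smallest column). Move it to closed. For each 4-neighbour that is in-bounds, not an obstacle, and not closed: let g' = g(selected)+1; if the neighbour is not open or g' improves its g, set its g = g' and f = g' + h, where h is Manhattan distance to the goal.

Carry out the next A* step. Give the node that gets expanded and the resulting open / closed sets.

step 1: expand (0,3) (f=6, h=2) → closed; open now [(0,2) g=5 f=6, (1,2) g=4 f=6, (1,4) g=4 f=8, (2,2) g=3 f=6, (2,4) g=3 f=8, (3,2) g=2 f=6, (3,4) g=2 f=8, (4,2) g=1 f=6, (4,4) g=1 f=8, (5,3) g=1 f=8]

expanded=(0,3); open=[(0,2) g=5 f=6, (1,2) g=4 f=6, (1,4) g=4 f=8, (2,2) g=3 f=6, (2,4) g=3 f=8, (3,2) g=2 f=6, (3,4) g=2 f=8, (4,2) g=1 f=6, (4,4) g=1 f=8, (5,3) g=1 f=8]; closed=[(0,3), (1,3), (2,3), (3,3), (4,3)]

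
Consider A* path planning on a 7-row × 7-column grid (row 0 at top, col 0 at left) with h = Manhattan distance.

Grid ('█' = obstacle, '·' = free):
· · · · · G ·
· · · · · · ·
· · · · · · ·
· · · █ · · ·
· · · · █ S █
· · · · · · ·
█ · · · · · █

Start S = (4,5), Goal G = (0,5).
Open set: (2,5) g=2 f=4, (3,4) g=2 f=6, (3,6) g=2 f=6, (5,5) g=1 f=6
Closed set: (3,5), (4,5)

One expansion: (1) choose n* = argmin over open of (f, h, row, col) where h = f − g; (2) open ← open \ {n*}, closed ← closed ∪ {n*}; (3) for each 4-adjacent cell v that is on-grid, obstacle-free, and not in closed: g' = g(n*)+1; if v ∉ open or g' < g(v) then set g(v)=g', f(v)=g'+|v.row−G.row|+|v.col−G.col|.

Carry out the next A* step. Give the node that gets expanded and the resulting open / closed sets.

step 1: expand (2,5) (f=4, h=2) → closed; open now [(1,5) g=3 f=4, (2,4) g=3 f=6, (2,6) g=3 f=6, (3,4) g=2 f=6, (3,6) g=2 f=6, (5,5) g=1 f=6]

expanded=(2,5); open=[(1,5) g=3 f=4, (2,4) g=3 f=6, (2,6) g=3 f=6, (3,4) g=2 f=6, (3,6) g=2 f=6, (5,5) g=1 f=6]; closed=[(2,5), (3,5), (4,5)]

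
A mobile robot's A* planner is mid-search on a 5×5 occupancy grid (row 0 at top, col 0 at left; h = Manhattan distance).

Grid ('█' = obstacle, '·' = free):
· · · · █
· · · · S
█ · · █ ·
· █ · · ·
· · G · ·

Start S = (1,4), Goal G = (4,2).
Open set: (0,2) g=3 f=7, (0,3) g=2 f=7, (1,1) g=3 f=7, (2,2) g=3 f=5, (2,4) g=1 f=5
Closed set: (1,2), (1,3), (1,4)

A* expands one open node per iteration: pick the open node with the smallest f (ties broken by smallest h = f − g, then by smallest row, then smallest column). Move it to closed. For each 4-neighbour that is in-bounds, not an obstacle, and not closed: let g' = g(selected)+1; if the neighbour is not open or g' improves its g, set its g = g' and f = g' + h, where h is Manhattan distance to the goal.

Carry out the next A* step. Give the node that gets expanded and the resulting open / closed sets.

step 1: expand (2,2) (f=5, h=2) → closed; open now [(0,2) g=3 f=7, (0,3) g=2 f=7, (1,1) g=3 f=7, (2,1) g=4 f=7, (2,4) g=1 f=5, (3,2) g=4 f=5]

expanded=(2,2); open=[(0,2) g=3 f=7, (0,3) g=2 f=7, (1,1) g=3 f=7, (2,1) g=4 f=7, (2,4) g=1 f=5, (3,2) g=4 f=5]; closed=[(1,2), (1,3), (1,4), (2,2)]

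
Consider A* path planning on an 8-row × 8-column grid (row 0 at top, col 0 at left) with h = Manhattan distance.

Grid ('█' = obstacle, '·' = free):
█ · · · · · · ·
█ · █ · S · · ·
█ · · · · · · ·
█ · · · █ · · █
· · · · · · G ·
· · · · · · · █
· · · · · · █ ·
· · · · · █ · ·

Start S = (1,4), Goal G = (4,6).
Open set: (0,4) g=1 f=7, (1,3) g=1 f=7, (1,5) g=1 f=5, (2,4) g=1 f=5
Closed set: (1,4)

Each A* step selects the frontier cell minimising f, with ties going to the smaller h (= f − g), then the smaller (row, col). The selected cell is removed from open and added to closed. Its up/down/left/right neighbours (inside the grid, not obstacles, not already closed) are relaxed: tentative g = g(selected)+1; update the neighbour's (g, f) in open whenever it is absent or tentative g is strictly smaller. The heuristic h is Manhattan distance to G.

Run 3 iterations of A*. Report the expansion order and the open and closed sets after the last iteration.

step 1: expand (1,5) (f=5, h=4) → closed; open now [(0,4) g=1 f=7, (0,5) g=2 f=7, (1,3) g=1 f=7, (1,6) g=2 f=5, (2,4) g=1 f=5, (2,5) g=2 f=5]
step 2: expand (1,6) (f=5, h=3) → closed; open now [(0,4) g=1 f=7, (0,5) g=2 f=7, (0,6) g=3 f=7, (1,3) g=1 f=7, (1,7) g=3 f=7, (2,4) g=1 f=5, (2,5) g=2 f=5, (2,6) g=3 f=5]
step 3: expand (2,6) (f=5, h=2) → closed; open now [(0,4) g=1 f=7, (0,5) g=2 f=7, (0,6) g=3 f=7, (1,3) g=1 f=7, (1,7) g=3 f=7, (2,4) g=1 f=5, (2,5) g=2 f=5, (2,7) g=4 f=7, (3,6) g=4 f=5]

order=[(1,5) → (1,6) → (2,6)]; open=[(0,4) g=1 f=7, (0,5) g=2 f=7, (0,6) g=3 f=7, (1,3) g=1 f=7, (1,7) g=3 f=7, (2,4) g=1 f=5, (2,5) g=2 f=5, (2,7) g=4 f=7, (3,6) g=4 f=5]; closed=[(1,4), (1,5), (1,6), (2,6)]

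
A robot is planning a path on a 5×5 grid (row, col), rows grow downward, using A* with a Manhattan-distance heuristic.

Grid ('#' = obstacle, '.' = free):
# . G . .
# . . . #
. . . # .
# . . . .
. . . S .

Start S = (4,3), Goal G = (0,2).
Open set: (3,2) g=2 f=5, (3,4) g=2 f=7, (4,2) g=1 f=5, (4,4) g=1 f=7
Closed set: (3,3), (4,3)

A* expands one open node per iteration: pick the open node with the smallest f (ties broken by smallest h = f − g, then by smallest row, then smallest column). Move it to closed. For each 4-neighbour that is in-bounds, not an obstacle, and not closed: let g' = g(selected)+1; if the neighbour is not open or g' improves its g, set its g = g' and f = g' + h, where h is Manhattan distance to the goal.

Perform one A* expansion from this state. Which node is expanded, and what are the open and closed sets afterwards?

expanded=(3,2); open=[(2,2) g=3 f=5, (3,1) g=3 f=7, (3,4) g=2 f=7, (4,2) g=1 f=5, (4,4) g=1 f=7]; closed=[(3,2), (3,3), (4,3)]

step 1: expand (3,2) (f=5, h=3) → closed; open now [(2,2) g=3 f=5, (3,1) g=3 f=7, (3,4) g=2 f=7, (4,2) g=1 f=5, (4,4) g=1 f=7]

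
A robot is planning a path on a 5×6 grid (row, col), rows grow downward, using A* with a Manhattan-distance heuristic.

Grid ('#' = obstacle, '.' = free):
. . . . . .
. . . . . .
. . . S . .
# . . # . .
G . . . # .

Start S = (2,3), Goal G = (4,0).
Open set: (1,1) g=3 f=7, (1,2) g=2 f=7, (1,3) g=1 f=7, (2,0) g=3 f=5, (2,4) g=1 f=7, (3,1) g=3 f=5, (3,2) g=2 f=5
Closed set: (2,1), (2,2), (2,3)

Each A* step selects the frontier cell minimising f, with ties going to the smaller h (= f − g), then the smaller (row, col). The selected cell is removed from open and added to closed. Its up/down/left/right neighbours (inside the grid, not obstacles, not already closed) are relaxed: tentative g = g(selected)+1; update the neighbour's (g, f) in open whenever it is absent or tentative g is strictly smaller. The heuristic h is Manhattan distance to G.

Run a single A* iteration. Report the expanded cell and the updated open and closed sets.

expanded=(2,0); open=[(1,0) g=4 f=7, (1,1) g=3 f=7, (1,2) g=2 f=7, (1,3) g=1 f=7, (2,4) g=1 f=7, (3,1) g=3 f=5, (3,2) g=2 f=5]; closed=[(2,0), (2,1), (2,2), (2,3)]

step 1: expand (2,0) (f=5, h=2) → closed; open now [(1,0) g=4 f=7, (1,1) g=3 f=7, (1,2) g=2 f=7, (1,3) g=1 f=7, (2,4) g=1 f=7, (3,1) g=3 f=5, (3,2) g=2 f=5]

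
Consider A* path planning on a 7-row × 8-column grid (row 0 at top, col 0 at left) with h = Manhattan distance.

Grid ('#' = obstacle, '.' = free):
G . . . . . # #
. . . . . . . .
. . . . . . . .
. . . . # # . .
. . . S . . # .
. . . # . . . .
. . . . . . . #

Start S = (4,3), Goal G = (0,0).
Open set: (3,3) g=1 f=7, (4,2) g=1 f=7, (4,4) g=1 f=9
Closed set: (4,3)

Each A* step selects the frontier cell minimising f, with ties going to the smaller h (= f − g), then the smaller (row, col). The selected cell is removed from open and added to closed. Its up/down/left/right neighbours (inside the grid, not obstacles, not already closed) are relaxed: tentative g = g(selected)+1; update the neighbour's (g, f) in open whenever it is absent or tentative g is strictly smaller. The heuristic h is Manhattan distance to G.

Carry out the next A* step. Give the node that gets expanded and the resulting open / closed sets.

step 1: expand (3,3) (f=7, h=6) → closed; open now [(2,3) g=2 f=7, (3,2) g=2 f=7, (4,2) g=1 f=7, (4,4) g=1 f=9]

expanded=(3,3); open=[(2,3) g=2 f=7, (3,2) g=2 f=7, (4,2) g=1 f=7, (4,4) g=1 f=9]; closed=[(3,3), (4,3)]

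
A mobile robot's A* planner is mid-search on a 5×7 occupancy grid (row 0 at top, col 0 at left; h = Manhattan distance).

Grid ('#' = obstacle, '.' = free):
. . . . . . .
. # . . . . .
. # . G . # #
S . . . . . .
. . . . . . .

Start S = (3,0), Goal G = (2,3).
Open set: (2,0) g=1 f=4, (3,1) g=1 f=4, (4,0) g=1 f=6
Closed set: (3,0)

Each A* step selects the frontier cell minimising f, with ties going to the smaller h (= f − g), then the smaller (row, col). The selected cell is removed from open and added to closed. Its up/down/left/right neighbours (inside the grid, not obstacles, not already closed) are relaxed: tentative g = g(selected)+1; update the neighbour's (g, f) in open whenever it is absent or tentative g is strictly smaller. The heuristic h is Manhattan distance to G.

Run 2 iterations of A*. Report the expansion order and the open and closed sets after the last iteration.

order=[(2,0) → (3,1)]; open=[(1,0) g=2 f=6, (3,2) g=2 f=4, (4,0) g=1 f=6, (4,1) g=2 f=6]; closed=[(2,0), (3,0), (3,1)]

step 1: expand (2,0) (f=4, h=3) → closed; open now [(1,0) g=2 f=6, (3,1) g=1 f=4, (4,0) g=1 f=6]
step 2: expand (3,1) (f=4, h=3) → closed; open now [(1,0) g=2 f=6, (3,2) g=2 f=4, (4,0) g=1 f=6, (4,1) g=2 f=6]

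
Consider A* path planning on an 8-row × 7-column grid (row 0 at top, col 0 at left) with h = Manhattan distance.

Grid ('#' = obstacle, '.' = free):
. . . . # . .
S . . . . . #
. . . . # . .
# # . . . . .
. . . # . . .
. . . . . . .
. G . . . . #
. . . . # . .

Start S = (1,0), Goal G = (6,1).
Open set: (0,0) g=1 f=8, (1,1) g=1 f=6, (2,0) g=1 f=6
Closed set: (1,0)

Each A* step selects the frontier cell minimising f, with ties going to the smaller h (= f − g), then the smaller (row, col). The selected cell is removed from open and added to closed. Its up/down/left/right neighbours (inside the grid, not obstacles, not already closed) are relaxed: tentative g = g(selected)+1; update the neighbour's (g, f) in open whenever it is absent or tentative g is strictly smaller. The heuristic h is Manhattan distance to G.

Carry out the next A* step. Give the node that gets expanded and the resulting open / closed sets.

expanded=(1,1); open=[(0,0) g=1 f=8, (0,1) g=2 f=8, (1,2) g=2 f=8, (2,0) g=1 f=6, (2,1) g=2 f=6]; closed=[(1,0), (1,1)]

step 1: expand (1,1) (f=6, h=5) → closed; open now [(0,0) g=1 f=8, (0,1) g=2 f=8, (1,2) g=2 f=8, (2,0) g=1 f=6, (2,1) g=2 f=6]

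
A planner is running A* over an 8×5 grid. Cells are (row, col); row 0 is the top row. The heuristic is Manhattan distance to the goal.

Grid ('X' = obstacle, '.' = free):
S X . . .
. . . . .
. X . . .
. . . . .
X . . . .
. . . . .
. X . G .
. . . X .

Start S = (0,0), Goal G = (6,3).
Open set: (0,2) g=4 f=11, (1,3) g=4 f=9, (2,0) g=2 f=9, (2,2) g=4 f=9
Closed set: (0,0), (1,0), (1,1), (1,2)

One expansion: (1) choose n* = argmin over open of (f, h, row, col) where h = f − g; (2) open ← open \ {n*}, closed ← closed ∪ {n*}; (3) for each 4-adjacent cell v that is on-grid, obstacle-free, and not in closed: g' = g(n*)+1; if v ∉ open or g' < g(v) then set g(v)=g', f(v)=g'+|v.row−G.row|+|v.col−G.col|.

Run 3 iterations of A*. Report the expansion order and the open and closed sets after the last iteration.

step 1: expand (1,3) (f=9, h=5) → closed; open now [(0,2) g=4 f=11, (0,3) g=5 f=11, (1,4) g=5 f=11, (2,0) g=2 f=9, (2,2) g=4 f=9, (2,3) g=5 f=9]
step 2: expand (2,3) (f=9, h=4) → closed; open now [(0,2) g=4 f=11, (0,3) g=5 f=11, (1,4) g=5 f=11, (2,0) g=2 f=9, (2,2) g=4 f=9, (2,4) g=6 f=11, (3,3) g=6 f=9]
step 3: expand (3,3) (f=9, h=3) → closed; open now [(0,2) g=4 f=11, (0,3) g=5 f=11, (1,4) g=5 f=11, (2,0) g=2 f=9, (2,2) g=4 f=9, (2,4) g=6 f=11, (3,2) g=7 f=11, (3,4) g=7 f=11, (4,3) g=7 f=9]

order=[(1,3) → (2,3) → (3,3)]; open=[(0,2) g=4 f=11, (0,3) g=5 f=11, (1,4) g=5 f=11, (2,0) g=2 f=9, (2,2) g=4 f=9, (2,4) g=6 f=11, (3,2) g=7 f=11, (3,4) g=7 f=11, (4,3) g=7 f=9]; closed=[(0,0), (1,0), (1,1), (1,2), (1,3), (2,3), (3,3)]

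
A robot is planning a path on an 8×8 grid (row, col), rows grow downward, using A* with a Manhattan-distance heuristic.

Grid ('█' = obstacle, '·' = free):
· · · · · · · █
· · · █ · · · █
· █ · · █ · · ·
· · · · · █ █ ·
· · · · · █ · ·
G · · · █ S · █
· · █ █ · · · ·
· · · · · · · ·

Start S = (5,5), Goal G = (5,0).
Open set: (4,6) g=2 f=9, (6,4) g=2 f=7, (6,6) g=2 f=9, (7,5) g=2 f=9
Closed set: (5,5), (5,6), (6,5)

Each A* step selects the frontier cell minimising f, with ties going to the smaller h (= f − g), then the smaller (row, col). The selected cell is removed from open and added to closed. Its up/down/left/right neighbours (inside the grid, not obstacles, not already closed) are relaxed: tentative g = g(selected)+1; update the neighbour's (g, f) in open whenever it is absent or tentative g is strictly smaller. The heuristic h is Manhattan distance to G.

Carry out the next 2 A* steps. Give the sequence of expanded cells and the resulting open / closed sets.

step 1: expand (6,4) (f=7, h=5) → closed; open now [(4,6) g=2 f=9, (6,6) g=2 f=9, (7,4) g=3 f=9, (7,5) g=2 f=9]
step 2: expand (7,4) (f=9, h=6) → closed; open now [(4,6) g=2 f=9, (6,6) g=2 f=9, (7,3) g=4 f=9, (7,5) g=2 f=9]

order=[(6,4) → (7,4)]; open=[(4,6) g=2 f=9, (6,6) g=2 f=9, (7,3) g=4 f=9, (7,5) g=2 f=9]; closed=[(5,5), (5,6), (6,4), (6,5), (7,4)]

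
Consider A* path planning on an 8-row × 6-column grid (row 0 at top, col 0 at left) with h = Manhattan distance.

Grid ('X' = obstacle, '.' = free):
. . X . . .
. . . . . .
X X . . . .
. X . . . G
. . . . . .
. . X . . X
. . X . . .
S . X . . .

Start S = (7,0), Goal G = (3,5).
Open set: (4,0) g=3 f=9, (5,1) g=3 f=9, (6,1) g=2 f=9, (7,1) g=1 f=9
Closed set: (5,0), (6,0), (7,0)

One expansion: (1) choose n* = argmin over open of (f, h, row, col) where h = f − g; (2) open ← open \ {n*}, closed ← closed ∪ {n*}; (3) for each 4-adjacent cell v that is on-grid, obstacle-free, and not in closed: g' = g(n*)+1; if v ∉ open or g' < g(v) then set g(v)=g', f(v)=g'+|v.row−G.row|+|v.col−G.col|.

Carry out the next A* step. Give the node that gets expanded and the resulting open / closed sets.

expanded=(4,0); open=[(3,0) g=4 f=9, (4,1) g=4 f=9, (5,1) g=3 f=9, (6,1) g=2 f=9, (7,1) g=1 f=9]; closed=[(4,0), (5,0), (6,0), (7,0)]

step 1: expand (4,0) (f=9, h=6) → closed; open now [(3,0) g=4 f=9, (4,1) g=4 f=9, (5,1) g=3 f=9, (6,1) g=2 f=9, (7,1) g=1 f=9]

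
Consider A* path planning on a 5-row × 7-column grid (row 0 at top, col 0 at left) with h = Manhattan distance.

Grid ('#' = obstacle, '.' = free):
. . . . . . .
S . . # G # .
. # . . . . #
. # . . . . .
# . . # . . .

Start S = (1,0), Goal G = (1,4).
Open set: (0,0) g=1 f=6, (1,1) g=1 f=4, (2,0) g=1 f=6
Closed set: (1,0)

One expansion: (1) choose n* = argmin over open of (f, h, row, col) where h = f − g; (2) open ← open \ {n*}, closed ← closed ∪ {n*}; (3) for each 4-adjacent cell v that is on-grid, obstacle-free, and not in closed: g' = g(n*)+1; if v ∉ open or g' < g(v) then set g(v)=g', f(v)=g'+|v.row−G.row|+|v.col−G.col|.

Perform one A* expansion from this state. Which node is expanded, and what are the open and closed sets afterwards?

expanded=(1,1); open=[(0,0) g=1 f=6, (0,1) g=2 f=6, (1,2) g=2 f=4, (2,0) g=1 f=6]; closed=[(1,0), (1,1)]

step 1: expand (1,1) (f=4, h=3) → closed; open now [(0,0) g=1 f=6, (0,1) g=2 f=6, (1,2) g=2 f=4, (2,0) g=1 f=6]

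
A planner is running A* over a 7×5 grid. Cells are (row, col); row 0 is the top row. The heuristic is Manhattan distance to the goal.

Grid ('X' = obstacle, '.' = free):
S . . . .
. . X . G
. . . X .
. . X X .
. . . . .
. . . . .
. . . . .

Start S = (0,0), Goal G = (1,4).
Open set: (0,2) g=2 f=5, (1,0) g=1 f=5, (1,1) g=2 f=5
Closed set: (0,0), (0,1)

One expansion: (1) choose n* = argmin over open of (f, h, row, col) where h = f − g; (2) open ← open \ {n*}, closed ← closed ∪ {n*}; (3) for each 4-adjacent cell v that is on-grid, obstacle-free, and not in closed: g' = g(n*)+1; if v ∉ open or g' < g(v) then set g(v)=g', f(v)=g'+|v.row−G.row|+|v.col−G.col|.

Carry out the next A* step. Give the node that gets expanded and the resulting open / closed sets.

step 1: expand (0,2) (f=5, h=3) → closed; open now [(0,3) g=3 f=5, (1,0) g=1 f=5, (1,1) g=2 f=5]

expanded=(0,2); open=[(0,3) g=3 f=5, (1,0) g=1 f=5, (1,1) g=2 f=5]; closed=[(0,0), (0,1), (0,2)]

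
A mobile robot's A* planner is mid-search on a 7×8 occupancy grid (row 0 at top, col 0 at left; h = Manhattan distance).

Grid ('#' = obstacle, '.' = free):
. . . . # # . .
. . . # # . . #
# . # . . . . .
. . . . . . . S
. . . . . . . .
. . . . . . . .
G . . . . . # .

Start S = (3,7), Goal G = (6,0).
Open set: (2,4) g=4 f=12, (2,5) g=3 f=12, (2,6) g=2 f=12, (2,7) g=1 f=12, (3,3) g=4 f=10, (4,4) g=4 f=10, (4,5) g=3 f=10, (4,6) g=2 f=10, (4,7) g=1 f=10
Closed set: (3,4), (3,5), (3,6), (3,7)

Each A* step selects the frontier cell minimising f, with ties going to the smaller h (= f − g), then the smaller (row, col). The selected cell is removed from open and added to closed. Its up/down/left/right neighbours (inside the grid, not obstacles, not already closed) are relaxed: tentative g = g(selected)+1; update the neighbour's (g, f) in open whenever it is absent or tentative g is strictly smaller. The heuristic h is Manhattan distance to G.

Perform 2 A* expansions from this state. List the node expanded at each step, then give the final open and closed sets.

order=[(3,3) → (3,2)]; open=[(2,3) g=5 f=12, (2,4) g=4 f=12, (2,5) g=3 f=12, (2,6) g=2 f=12, (2,7) g=1 f=12, (3,1) g=6 f=10, (4,2) g=6 f=10, (4,3) g=5 f=10, (4,4) g=4 f=10, (4,5) g=3 f=10, (4,6) g=2 f=10, (4,7) g=1 f=10]; closed=[(3,2), (3,3), (3,4), (3,5), (3,6), (3,7)]

step 1: expand (3,3) (f=10, h=6) → closed; open now [(2,3) g=5 f=12, (2,4) g=4 f=12, (2,5) g=3 f=12, (2,6) g=2 f=12, (2,7) g=1 f=12, (3,2) g=5 f=10, (4,3) g=5 f=10, (4,4) g=4 f=10, (4,5) g=3 f=10, (4,6) g=2 f=10, (4,7) g=1 f=10]
step 2: expand (3,2) (f=10, h=5) → closed; open now [(2,3) g=5 f=12, (2,4) g=4 f=12, (2,5) g=3 f=12, (2,6) g=2 f=12, (2,7) g=1 f=12, (3,1) g=6 f=10, (4,2) g=6 f=10, (4,3) g=5 f=10, (4,4) g=4 f=10, (4,5) g=3 f=10, (4,6) g=2 f=10, (4,7) g=1 f=10]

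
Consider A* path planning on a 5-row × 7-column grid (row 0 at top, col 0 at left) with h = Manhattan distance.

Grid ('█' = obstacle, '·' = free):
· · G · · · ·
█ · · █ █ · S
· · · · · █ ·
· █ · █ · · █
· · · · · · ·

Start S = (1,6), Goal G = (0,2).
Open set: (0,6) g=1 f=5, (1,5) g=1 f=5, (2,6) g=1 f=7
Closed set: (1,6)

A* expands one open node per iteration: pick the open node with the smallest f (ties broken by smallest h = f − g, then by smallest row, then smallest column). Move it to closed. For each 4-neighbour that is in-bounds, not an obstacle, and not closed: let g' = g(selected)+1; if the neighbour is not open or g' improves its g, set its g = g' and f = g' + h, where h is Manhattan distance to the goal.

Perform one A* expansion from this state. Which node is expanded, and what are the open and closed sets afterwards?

step 1: expand (0,6) (f=5, h=4) → closed; open now [(0,5) g=2 f=5, (1,5) g=1 f=5, (2,6) g=1 f=7]

expanded=(0,6); open=[(0,5) g=2 f=5, (1,5) g=1 f=5, (2,6) g=1 f=7]; closed=[(0,6), (1,6)]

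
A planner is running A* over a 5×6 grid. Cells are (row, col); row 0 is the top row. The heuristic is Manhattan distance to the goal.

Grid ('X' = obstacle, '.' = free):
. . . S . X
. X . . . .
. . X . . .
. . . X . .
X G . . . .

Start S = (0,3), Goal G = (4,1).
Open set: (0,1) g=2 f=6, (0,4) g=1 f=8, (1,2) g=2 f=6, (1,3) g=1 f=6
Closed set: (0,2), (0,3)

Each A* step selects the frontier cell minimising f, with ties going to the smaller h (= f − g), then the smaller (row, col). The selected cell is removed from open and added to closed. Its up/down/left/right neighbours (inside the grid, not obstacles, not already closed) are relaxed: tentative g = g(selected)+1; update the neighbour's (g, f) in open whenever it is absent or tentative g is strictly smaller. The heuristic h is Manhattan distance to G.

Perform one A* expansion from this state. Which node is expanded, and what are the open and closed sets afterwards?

step 1: expand (0,1) (f=6, h=4) → closed; open now [(0,0) g=3 f=8, (0,4) g=1 f=8, (1,2) g=2 f=6, (1,3) g=1 f=6]

expanded=(0,1); open=[(0,0) g=3 f=8, (0,4) g=1 f=8, (1,2) g=2 f=6, (1,3) g=1 f=6]; closed=[(0,1), (0,2), (0,3)]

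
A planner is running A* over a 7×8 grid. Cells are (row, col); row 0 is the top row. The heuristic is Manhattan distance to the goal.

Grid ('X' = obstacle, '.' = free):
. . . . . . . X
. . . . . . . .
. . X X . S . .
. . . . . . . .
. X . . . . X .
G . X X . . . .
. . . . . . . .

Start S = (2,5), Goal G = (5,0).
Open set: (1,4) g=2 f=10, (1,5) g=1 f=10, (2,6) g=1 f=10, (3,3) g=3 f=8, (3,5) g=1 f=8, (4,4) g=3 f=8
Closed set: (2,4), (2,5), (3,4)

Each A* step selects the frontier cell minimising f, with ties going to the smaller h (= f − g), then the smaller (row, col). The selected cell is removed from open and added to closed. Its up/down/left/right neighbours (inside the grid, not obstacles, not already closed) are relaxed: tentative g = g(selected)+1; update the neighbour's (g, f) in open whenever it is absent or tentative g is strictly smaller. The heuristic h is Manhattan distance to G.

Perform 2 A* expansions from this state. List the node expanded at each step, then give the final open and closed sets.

order=[(3,3) → (3,2)]; open=[(1,4) g=2 f=10, (1,5) g=1 f=10, (2,6) g=1 f=10, (3,1) g=5 f=8, (3,5) g=1 f=8, (4,2) g=5 f=8, (4,3) g=4 f=8, (4,4) g=3 f=8]; closed=[(2,4), (2,5), (3,2), (3,3), (3,4)]

step 1: expand (3,3) (f=8, h=5) → closed; open now [(1,4) g=2 f=10, (1,5) g=1 f=10, (2,6) g=1 f=10, (3,2) g=4 f=8, (3,5) g=1 f=8, (4,3) g=4 f=8, (4,4) g=3 f=8]
step 2: expand (3,2) (f=8, h=4) → closed; open now [(1,4) g=2 f=10, (1,5) g=1 f=10, (2,6) g=1 f=10, (3,1) g=5 f=8, (3,5) g=1 f=8, (4,2) g=5 f=8, (4,3) g=4 f=8, (4,4) g=3 f=8]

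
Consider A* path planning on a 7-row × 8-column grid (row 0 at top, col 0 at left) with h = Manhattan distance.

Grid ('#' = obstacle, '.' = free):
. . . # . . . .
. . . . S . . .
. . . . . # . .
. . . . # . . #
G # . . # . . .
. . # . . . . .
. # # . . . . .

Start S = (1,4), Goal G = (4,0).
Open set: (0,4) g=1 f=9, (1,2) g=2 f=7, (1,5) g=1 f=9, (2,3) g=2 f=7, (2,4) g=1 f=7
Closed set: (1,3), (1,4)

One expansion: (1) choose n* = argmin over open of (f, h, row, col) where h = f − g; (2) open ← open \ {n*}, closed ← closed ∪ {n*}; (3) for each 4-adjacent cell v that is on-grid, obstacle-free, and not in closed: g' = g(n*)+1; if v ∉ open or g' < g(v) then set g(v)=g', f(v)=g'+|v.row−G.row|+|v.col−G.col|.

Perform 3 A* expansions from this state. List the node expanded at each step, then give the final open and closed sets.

step 1: expand (1,2) (f=7, h=5) → closed; open now [(0,2) g=3 f=9, (0,4) g=1 f=9, (1,1) g=3 f=7, (1,5) g=1 f=9, (2,2) g=3 f=7, (2,3) g=2 f=7, (2,4) g=1 f=7]
step 2: expand (1,1) (f=7, h=4) → closed; open now [(0,1) g=4 f=9, (0,2) g=3 f=9, (0,4) g=1 f=9, (1,0) g=4 f=7, (1,5) g=1 f=9, (2,1) g=4 f=7, (2,2) g=3 f=7, (2,3) g=2 f=7, (2,4) g=1 f=7]
step 3: expand (1,0) (f=7, h=3) → closed; open now [(0,0) g=5 f=9, (0,1) g=4 f=9, (0,2) g=3 f=9, (0,4) g=1 f=9, (1,5) g=1 f=9, (2,0) g=5 f=7, (2,1) g=4 f=7, (2,2) g=3 f=7, (2,3) g=2 f=7, (2,4) g=1 f=7]

order=[(1,2) → (1,1) → (1,0)]; open=[(0,0) g=5 f=9, (0,1) g=4 f=9, (0,2) g=3 f=9, (0,4) g=1 f=9, (1,5) g=1 f=9, (2,0) g=5 f=7, (2,1) g=4 f=7, (2,2) g=3 f=7, (2,3) g=2 f=7, (2,4) g=1 f=7]; closed=[(1,0), (1,1), (1,2), (1,3), (1,4)]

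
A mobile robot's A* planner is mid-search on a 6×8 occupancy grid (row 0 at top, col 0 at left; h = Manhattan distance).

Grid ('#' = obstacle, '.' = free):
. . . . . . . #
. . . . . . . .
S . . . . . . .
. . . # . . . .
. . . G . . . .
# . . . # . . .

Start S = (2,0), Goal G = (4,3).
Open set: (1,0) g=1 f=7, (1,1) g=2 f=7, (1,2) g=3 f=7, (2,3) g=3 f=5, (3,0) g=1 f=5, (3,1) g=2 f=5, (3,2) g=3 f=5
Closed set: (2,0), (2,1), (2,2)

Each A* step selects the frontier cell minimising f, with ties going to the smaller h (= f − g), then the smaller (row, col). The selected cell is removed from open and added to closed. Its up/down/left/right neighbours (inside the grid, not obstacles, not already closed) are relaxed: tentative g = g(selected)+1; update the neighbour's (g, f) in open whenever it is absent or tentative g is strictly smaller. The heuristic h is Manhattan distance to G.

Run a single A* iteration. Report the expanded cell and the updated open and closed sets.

expanded=(2,3); open=[(1,0) g=1 f=7, (1,1) g=2 f=7, (1,2) g=3 f=7, (1,3) g=4 f=7, (2,4) g=4 f=7, (3,0) g=1 f=5, (3,1) g=2 f=5, (3,2) g=3 f=5]; closed=[(2,0), (2,1), (2,2), (2,3)]

step 1: expand (2,3) (f=5, h=2) → closed; open now [(1,0) g=1 f=7, (1,1) g=2 f=7, (1,2) g=3 f=7, (1,3) g=4 f=7, (2,4) g=4 f=7, (3,0) g=1 f=5, (3,1) g=2 f=5, (3,2) g=3 f=5]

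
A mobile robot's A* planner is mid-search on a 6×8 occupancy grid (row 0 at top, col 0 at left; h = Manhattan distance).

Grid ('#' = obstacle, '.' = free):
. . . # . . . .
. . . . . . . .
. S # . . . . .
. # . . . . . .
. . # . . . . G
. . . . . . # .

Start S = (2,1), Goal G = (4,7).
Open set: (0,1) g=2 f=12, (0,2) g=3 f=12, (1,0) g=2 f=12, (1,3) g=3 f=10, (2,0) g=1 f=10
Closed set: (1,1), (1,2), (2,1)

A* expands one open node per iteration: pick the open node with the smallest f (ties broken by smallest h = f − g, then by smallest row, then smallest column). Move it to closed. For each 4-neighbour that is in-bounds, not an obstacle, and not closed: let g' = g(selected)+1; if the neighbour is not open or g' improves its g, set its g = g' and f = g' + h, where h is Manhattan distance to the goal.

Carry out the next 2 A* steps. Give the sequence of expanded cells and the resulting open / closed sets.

order=[(1,3) → (1,4)]; open=[(0,1) g=2 f=12, (0,2) g=3 f=12, (0,4) g=5 f=12, (1,0) g=2 f=12, (1,5) g=5 f=10, (2,0) g=1 f=10, (2,3) g=4 f=10, (2,4) g=5 f=10]; closed=[(1,1), (1,2), (1,3), (1,4), (2,1)]

step 1: expand (1,3) (f=10, h=7) → closed; open now [(0,1) g=2 f=12, (0,2) g=3 f=12, (1,0) g=2 f=12, (1,4) g=4 f=10, (2,0) g=1 f=10, (2,3) g=4 f=10]
step 2: expand (1,4) (f=10, h=6) → closed; open now [(0,1) g=2 f=12, (0,2) g=3 f=12, (0,4) g=5 f=12, (1,0) g=2 f=12, (1,5) g=5 f=10, (2,0) g=1 f=10, (2,3) g=4 f=10, (2,4) g=5 f=10]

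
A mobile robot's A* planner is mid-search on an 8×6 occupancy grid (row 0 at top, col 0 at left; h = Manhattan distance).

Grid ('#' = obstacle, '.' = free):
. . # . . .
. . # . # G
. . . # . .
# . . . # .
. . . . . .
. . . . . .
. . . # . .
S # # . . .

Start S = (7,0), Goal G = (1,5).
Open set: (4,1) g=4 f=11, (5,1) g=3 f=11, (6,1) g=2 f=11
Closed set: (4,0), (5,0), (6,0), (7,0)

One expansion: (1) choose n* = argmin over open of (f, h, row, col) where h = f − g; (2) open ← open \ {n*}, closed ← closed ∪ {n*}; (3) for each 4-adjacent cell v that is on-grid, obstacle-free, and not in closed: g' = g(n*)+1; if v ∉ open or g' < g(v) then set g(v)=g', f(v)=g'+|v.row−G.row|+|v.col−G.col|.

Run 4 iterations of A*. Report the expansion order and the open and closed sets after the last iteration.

step 1: expand (4,1) (f=11, h=7) → closed; open now [(3,1) g=5 f=11, (4,2) g=5 f=11, (5,1) g=3 f=11, (6,1) g=2 f=11]
step 2: expand (3,1) (f=11, h=6) → closed; open now [(2,1) g=6 f=11, (3,2) g=6 f=11, (4,2) g=5 f=11, (5,1) g=3 f=11, (6,1) g=2 f=11]
step 3: expand (2,1) (f=11, h=5) → closed; open now [(1,1) g=7 f=11, (2,0) g=7 f=13, (2,2) g=7 f=11, (3,2) g=6 f=11, (4,2) g=5 f=11, (5,1) g=3 f=11, (6,1) g=2 f=11]
step 4: expand (1,1) (f=11, h=4) → closed; open now [(0,1) g=8 f=13, (1,0) g=8 f=13, (2,0) g=7 f=13, (2,2) g=7 f=11, (3,2) g=6 f=11, (4,2) g=5 f=11, (5,1) g=3 f=11, (6,1) g=2 f=11]

order=[(4,1) → (3,1) → (2,1) → (1,1)]; open=[(0,1) g=8 f=13, (1,0) g=8 f=13, (2,0) g=7 f=13, (2,2) g=7 f=11, (3,2) g=6 f=11, (4,2) g=5 f=11, (5,1) g=3 f=11, (6,1) g=2 f=11]; closed=[(1,1), (2,1), (3,1), (4,0), (4,1), (5,0), (6,0), (7,0)]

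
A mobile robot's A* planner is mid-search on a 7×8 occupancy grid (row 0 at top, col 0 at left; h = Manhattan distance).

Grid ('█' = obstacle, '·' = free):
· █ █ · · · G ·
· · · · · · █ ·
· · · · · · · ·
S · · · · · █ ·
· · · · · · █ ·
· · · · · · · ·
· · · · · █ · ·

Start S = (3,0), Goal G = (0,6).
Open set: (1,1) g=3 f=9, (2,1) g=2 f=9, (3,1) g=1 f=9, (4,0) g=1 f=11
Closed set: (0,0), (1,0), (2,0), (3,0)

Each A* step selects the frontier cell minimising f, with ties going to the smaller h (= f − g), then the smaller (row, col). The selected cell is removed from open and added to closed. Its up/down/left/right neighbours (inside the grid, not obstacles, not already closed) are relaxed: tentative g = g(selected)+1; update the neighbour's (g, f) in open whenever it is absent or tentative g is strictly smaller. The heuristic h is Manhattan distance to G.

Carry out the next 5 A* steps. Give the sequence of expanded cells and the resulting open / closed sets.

order=[(1,1) → (1,2) → (1,3) → (0,3) → (0,4)]; open=[(0,5) g=8 f=9, (1,4) g=6 f=9, (2,1) g=2 f=9, (2,2) g=5 f=11, (2,3) g=6 f=11, (3,1) g=1 f=9, (4,0) g=1 f=11]; closed=[(0,0), (0,3), (0,4), (1,0), (1,1), (1,2), (1,3), (2,0), (3,0)]

step 1: expand (1,1) (f=9, h=6) → closed; open now [(1,2) g=4 f=9, (2,1) g=2 f=9, (3,1) g=1 f=9, (4,0) g=1 f=11]
step 2: expand (1,2) (f=9, h=5) → closed; open now [(1,3) g=5 f=9, (2,1) g=2 f=9, (2,2) g=5 f=11, (3,1) g=1 f=9, (4,0) g=1 f=11]
step 3: expand (1,3) (f=9, h=4) → closed; open now [(0,3) g=6 f=9, (1,4) g=6 f=9, (2,1) g=2 f=9, (2,2) g=5 f=11, (2,3) g=6 f=11, (3,1) g=1 f=9, (4,0) g=1 f=11]
step 4: expand (0,3) (f=9, h=3) → closed; open now [(0,4) g=7 f=9, (1,4) g=6 f=9, (2,1) g=2 f=9, (2,2) g=5 f=11, (2,3) g=6 f=11, (3,1) g=1 f=9, (4,0) g=1 f=11]
step 5: expand (0,4) (f=9, h=2) → closed; open now [(0,5) g=8 f=9, (1,4) g=6 f=9, (2,1) g=2 f=9, (2,2) g=5 f=11, (2,3) g=6 f=11, (3,1) g=1 f=9, (4,0) g=1 f=11]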